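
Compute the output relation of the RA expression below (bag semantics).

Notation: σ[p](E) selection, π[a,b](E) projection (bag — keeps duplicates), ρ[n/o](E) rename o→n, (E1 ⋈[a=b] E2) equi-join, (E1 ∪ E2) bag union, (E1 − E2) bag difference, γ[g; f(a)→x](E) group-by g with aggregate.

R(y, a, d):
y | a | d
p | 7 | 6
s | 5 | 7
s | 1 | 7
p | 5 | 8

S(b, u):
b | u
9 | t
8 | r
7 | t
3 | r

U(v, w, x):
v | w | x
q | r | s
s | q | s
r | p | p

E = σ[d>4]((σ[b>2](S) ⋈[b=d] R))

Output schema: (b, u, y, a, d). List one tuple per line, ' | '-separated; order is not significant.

Row counts bottom-up:
  S → 4
  σ[b>2](S) → 4
  R → 4
  (σ[b>2](S) ⋈[b=d] R) → 3
  σ[d>4]((σ[b>2](S) ⋈[b=d] R)) → 3

== RESULT ==
b | u | y | a | d
7 | t | s | 1 | 7
7 | t | s | 5 | 7
8 | r | p | 5 | 8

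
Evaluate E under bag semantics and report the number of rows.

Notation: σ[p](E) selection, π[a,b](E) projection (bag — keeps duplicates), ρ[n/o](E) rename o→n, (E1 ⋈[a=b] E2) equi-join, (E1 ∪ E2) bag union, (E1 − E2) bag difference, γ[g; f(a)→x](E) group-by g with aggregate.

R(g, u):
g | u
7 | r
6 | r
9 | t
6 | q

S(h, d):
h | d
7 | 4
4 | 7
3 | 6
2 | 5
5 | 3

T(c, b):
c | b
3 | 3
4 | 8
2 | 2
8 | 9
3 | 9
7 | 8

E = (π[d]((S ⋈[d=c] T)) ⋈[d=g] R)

Stepwise |·|:
  S → 5
  T → 6
  (S ⋈[d=c] T) → 4
  π[d]((S ⋈[d=c] T)) → 4
  R → 4
  (π[d]((S ⋈[d=c] T)) ⋈[d=g] R) → 1

|E| = 1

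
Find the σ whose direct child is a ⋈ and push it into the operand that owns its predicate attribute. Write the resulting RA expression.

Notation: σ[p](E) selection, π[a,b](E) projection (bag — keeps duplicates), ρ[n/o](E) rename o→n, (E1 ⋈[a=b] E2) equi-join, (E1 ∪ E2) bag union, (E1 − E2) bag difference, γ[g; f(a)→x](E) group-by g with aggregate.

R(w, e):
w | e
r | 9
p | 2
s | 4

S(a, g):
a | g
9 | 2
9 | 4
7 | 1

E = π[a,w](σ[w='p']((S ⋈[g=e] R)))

σ filters on w, owned by the right side.
E' = π[a,w]((S ⋈[g=e] σ[w='p'](R)))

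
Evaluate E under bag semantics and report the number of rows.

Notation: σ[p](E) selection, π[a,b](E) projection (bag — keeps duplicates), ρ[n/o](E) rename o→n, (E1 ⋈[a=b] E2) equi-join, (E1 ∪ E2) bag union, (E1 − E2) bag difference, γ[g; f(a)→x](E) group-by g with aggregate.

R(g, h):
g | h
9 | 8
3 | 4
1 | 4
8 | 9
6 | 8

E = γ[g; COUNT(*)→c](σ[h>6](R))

Per-node cardinality:
  R → 5
  σ[h>6](R) → 3
  γ[g; COUNT(*)→c](σ[h>6](R)) → 3

|E| = 3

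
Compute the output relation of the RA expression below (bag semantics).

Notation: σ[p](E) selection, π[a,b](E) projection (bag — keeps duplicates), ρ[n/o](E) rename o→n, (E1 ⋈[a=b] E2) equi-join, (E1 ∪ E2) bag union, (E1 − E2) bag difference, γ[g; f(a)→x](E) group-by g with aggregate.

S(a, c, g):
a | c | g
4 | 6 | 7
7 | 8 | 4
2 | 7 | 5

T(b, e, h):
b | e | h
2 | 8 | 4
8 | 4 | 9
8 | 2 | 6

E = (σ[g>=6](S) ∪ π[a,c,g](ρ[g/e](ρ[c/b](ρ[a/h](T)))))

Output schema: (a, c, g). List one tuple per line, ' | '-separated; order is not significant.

Stepwise |·|:
  S → 3
  σ[g>=6](S) → 1
  T → 3
  ρ[a/h](T) → 3
  ρ[c/b](ρ[a/h](T)) → 3
  ρ[g/e](ρ[c/b](ρ[a/h](T))) → 3
  π[a,c,g](ρ[g/e](ρ[c/b](ρ[a/h](T)))) → 3
  (σ[g>=6](S) ∪ π[a,c,g](ρ[g/e](ρ[c/b](ρ[a/h](T))))) → 4

== RESULT ==
a | c | g
4 | 2 | 8
4 | 6 | 7
6 | 8 | 2
9 | 8 | 4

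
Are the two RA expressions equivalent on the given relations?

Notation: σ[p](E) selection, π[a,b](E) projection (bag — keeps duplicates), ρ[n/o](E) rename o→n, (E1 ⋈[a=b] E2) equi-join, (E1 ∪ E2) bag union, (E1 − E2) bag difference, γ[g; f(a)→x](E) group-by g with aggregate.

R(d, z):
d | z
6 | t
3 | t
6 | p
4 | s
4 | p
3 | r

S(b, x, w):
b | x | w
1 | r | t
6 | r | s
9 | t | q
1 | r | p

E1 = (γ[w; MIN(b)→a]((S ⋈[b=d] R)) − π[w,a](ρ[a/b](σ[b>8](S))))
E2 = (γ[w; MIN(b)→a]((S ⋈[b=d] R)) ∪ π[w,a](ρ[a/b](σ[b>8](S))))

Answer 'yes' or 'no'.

E1 stepwise |·|:
  S → 4
  R → 6
  (S ⋈[b=d] R) → 2
  γ[w; MIN(b)→a]((S ⋈[b=d] R)) → 1
  S → 4
  σ[b>8](S) → 1
  ρ[a/b](σ[b>8](S)) → 1
  π[w,a](ρ[a/b](σ[b>8](S))) → 1
  (γ[w; MIN(b)→a]((S ⋈[b=d] R)) − π[w,a](ρ[a/b](σ[b>8](S)))) → 1
E2 stepwise |·|:
  S → 4
  R → 6
  (S ⋈[b=d] R) → 2
  γ[w; MIN(b)→a]((S ⋈[b=d] R)) → 1
  S → 4
  σ[b>8](S) → 1
  ρ[a/b](σ[b>8](S)) → 1
  π[w,a](ρ[a/b](σ[b>8](S))) → 1
  (γ[w; MIN(b)→a]((S ⋈[b=d] R)) ∪ π[w,a](ρ[a/b](σ[b>8](S)))) → 2

E1 result:
w | a
s | 6
E2 result:
w | a
q | 9
s | 6
Witness: ('q', 9) appears 0× in E1 but 1× in E2.

no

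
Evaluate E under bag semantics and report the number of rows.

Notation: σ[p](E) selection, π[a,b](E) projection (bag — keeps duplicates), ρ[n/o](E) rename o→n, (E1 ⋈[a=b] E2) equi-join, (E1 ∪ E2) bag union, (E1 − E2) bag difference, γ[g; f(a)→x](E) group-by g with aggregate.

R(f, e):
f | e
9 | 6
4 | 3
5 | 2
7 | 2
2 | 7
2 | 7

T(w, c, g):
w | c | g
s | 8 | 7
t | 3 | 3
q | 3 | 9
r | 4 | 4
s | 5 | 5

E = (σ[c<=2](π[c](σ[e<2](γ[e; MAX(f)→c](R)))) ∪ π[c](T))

Per-node cardinality:
  R → 6
  γ[e; MAX(f)→c](R) → 4
  σ[e<2](γ[e; MAX(f)→c](R)) → 0
  π[c](σ[e<2](γ[e; MAX(f)→c](R))) → 0
  σ[c<=2](π[c](σ[e<2](γ[e; MAX(f)→c](R)))) → 0
  T → 5
  π[c](T) → 5
  (σ[c<=2](π[c](σ[e<2](γ[e; MAX(f)→c](R)))) ∪ π[c](T)) → 5

|E| = 5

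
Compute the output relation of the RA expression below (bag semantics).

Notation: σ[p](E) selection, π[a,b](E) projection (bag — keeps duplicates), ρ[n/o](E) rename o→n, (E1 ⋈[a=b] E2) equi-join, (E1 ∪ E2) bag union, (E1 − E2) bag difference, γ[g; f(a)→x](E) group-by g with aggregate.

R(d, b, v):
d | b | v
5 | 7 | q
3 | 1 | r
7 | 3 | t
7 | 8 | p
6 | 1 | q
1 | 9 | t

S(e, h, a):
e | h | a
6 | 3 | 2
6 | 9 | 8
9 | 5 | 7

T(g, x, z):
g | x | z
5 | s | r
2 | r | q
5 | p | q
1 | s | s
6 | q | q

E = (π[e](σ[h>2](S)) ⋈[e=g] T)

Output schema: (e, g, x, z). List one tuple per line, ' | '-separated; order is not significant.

Per-node cardinality:
  S → 3
  σ[h>2](S) → 3
  π[e](σ[h>2](S)) → 3
  T → 5
  (π[e](σ[h>2](S)) ⋈[e=g] T) → 2

== RESULT ==
e | g | x | z
6 | 6 | q | q
6 | 6 | q | q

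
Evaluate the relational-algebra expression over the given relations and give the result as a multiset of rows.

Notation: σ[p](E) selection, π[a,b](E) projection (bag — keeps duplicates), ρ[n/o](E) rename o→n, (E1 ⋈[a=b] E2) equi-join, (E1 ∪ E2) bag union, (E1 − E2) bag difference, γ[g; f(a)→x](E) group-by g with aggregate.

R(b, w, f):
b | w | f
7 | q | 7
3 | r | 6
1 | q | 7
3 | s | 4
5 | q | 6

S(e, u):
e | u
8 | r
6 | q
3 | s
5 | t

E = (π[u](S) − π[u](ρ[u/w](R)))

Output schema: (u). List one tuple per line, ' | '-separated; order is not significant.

Row counts bottom-up:
  S → 4
  π[u](S) → 4
  R → 5
  ρ[u/w](R) → 5
  π[u](ρ[u/w](R)) → 5
  (π[u](S) − π[u](ρ[u/w](R))) → 1

== RESULT ==
u
t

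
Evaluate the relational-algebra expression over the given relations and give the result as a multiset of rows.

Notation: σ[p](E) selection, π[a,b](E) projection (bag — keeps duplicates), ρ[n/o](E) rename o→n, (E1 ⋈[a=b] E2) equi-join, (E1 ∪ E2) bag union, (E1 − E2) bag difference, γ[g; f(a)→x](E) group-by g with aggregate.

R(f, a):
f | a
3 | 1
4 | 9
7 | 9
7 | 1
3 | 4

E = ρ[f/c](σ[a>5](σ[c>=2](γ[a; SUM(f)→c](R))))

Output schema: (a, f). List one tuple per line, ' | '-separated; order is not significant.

Stepwise |·|:
  R → 5
  γ[a; SUM(f)→c](R) → 3
  σ[c>=2](γ[a; SUM(f)→c](R)) → 3
  σ[a>5](σ[c>=2](γ[a; SUM(f)→c](R))) → 1
  ρ[f/c](σ[a>5](σ[c>=2](γ[a; SUM(f)→c](R)))) → 1

== RESULT ==
a | f
9 | 11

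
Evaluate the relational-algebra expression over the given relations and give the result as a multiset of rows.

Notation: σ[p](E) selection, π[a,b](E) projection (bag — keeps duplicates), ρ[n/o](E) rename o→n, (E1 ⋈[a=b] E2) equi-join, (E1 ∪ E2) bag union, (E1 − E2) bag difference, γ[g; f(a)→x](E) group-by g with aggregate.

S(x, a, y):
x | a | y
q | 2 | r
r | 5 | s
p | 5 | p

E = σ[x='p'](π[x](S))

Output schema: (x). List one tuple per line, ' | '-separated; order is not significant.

Stepwise |·|:
  S → 3
  π[x](S) → 3
  σ[x='p'](π[x](S)) → 1

== RESULT ==
x
p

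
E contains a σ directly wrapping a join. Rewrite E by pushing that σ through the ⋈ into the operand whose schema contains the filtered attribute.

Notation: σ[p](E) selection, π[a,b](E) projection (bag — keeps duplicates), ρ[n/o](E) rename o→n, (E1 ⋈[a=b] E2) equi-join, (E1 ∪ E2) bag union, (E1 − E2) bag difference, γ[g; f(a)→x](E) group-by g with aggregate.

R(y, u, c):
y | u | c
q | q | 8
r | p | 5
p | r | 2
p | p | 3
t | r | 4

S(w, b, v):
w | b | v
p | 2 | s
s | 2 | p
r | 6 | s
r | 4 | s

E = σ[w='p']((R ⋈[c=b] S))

σ filters on w, owned by the right side.
E' = (R ⋈[c=b] σ[w='p'](S))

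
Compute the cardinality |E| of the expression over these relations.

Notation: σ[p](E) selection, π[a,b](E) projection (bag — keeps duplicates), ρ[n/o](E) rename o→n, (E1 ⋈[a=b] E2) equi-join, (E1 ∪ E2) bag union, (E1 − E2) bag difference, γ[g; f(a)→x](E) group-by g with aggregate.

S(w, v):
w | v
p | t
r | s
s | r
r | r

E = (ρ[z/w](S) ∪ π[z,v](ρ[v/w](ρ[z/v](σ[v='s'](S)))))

Row counts bottom-up:
  S → 4
  ρ[z/w](S) → 4
  S → 4
  σ[v='s'](S) → 1
  ρ[z/v](σ[v='s'](S)) → 1
  ρ[v/w](ρ[z/v](σ[v='s'](S))) → 1
  π[z,v](ρ[v/w](ρ[z/v](σ[v='s'](S)))) → 1
  (ρ[z/w](S) ∪ π[z,v](ρ[v/w](ρ[z/v](σ[v='s'](S))))) → 5

|E| = 5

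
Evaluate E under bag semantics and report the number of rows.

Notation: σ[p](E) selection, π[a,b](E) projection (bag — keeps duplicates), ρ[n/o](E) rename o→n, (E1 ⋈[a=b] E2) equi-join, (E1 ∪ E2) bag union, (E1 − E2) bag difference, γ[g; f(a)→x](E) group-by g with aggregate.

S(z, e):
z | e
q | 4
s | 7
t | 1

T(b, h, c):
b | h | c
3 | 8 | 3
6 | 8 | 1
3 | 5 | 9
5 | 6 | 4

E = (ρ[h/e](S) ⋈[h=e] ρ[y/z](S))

Stepwise |·|:
  S → 3
  ρ[h/e](S) → 3
  S → 3
  ρ[y/z](S) → 3
  (ρ[h/e](S) ⋈[h=e] ρ[y/z](S)) → 3

|E| = 3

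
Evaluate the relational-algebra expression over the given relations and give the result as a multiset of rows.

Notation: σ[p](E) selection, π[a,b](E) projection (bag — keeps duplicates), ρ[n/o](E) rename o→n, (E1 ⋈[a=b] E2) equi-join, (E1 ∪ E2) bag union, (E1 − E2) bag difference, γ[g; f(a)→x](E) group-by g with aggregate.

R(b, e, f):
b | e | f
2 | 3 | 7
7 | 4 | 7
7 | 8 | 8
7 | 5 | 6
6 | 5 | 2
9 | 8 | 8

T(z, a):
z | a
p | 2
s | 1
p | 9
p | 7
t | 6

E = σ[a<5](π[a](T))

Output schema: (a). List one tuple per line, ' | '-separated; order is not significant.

Subexpression sizes:
  T → 5
  π[a](T) → 5
  σ[a<5](π[a](T)) → 2

== RESULT ==
a
1
2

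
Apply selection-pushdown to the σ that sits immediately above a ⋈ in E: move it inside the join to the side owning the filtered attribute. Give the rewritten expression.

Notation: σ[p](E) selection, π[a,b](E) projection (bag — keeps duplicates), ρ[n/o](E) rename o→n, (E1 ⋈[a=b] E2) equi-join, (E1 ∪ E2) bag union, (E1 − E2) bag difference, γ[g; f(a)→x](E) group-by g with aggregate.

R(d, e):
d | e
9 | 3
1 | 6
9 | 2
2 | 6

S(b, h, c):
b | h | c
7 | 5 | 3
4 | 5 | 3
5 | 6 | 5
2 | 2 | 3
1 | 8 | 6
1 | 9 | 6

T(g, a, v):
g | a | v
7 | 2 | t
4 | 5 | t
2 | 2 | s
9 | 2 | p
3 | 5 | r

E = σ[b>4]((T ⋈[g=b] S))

σ filters on b, owned by the right side.
E' = (T ⋈[g=b] σ[b>4](S))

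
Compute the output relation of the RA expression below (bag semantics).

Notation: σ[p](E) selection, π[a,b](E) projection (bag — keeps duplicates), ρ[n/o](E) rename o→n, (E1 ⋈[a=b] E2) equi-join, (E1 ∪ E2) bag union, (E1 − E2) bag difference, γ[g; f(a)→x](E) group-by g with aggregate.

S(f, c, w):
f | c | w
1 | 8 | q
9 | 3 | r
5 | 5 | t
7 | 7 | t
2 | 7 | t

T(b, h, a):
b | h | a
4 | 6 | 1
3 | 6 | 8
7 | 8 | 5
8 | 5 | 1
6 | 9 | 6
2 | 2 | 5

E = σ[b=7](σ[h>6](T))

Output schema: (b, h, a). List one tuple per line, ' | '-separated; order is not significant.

Stepwise |·|:
  T → 6
  σ[h>6](T) → 2
  σ[b=7](σ[h>6](T)) → 1

== RESULT ==
b | h | a
7 | 8 | 5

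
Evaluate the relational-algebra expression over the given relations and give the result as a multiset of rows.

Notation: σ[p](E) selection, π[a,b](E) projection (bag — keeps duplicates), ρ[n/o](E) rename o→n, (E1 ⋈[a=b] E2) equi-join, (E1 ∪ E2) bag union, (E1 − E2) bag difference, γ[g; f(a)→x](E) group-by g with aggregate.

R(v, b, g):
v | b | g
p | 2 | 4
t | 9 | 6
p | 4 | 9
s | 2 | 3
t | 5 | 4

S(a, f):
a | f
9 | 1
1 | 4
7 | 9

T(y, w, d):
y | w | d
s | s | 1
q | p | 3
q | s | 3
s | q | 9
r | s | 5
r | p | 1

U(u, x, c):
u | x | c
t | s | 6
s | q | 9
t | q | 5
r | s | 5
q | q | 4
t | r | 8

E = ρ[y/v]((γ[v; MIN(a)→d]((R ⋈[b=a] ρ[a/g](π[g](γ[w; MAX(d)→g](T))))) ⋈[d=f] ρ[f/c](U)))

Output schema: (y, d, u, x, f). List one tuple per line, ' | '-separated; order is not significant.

Stepwise |·|:
  R → 5
  T → 6
  γ[w; MAX(d)→g](T) → 3
  π[g](γ[w; MAX(d)→g](T)) → 3
  ρ[a/g](π[g](γ[w; MAX(d)→g](T))) → 3
  (R ⋈[b=a] ρ[a/g](π[g](γ[w; MAX(d)→g](T)))) → 2
  γ[v; MIN(a)→d]((R ⋈[b=a] ρ[a/g](π[g](γ[w; MAX(d)→g](T))))) → 1
  U → 6
  ρ[f/c](U) → 6
  (γ[v; MIN(a)→d]((R ⋈[b=a] ρ[a/g](π[g](γ[w; MAX(d)→g](T))))) ⋈[d=f] ρ[f/c](U)) → 2
  ρ[y/v]((γ[v; MIN(a)→d]((R ⋈[b=a] ρ[a/g](π[g](γ[w; MAX(d)→g](T))))) ⋈[d=f] ρ[f/c](U))) → 2

== RESULT ==
y | d | u | x | f
t | 5 | r | s | 5
t | 5 | t | q | 5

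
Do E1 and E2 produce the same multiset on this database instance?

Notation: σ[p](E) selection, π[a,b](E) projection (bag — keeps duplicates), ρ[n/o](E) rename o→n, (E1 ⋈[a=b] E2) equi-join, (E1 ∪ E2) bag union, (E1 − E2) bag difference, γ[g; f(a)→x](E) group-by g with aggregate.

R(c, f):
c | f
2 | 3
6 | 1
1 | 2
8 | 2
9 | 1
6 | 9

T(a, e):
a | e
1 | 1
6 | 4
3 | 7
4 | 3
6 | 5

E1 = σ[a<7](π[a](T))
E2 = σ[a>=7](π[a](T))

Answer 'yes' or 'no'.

E1 stepwise |·|:
  T → 5
  π[a](T) → 5
  σ[a<7](π[a](T)) → 5
E2 stepwise |·|:
  T → 5
  π[a](T) → 5
  σ[a>=7](π[a](T)) → 0

E1 result:
a
1
3
4
6
6
E2 result:
a
(0 rows)
Witness: (6,) appears 2× in E1 but 0× in E2.

no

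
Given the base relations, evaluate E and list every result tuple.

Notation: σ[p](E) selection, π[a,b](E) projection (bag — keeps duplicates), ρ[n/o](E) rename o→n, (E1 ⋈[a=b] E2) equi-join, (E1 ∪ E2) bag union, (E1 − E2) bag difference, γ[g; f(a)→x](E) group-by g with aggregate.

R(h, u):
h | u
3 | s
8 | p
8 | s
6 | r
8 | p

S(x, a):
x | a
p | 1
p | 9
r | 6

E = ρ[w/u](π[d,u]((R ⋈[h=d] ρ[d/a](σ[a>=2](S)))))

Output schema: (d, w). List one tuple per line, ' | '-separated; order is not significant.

Stepwise |·|:
  R → 5
  S → 3
  σ[a>=2](S) → 2
  ρ[d/a](σ[a>=2](S)) → 2
  (R ⋈[h=d] ρ[d/a](σ[a>=2](S))) → 1
  π[d,u]((R ⋈[h=d] ρ[d/a](σ[a>=2](S)))) → 1
  ρ[w/u](π[d,u]((R ⋈[h=d] ρ[d/a](σ[a>=2](S))))) → 1

== RESULT ==
d | w
6 | r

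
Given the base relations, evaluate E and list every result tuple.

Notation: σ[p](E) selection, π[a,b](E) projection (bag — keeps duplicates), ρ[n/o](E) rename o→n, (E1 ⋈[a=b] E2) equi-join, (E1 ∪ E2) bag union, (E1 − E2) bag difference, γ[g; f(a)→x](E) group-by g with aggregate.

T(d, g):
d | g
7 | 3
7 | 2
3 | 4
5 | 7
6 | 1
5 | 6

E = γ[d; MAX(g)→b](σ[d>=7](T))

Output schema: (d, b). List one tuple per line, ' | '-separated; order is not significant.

Per-node cardinality:
  T → 6
  σ[d>=7](T) → 2
  γ[d; MAX(g)→b](σ[d>=7](T)) → 1

== RESULT ==
d | b
7 | 3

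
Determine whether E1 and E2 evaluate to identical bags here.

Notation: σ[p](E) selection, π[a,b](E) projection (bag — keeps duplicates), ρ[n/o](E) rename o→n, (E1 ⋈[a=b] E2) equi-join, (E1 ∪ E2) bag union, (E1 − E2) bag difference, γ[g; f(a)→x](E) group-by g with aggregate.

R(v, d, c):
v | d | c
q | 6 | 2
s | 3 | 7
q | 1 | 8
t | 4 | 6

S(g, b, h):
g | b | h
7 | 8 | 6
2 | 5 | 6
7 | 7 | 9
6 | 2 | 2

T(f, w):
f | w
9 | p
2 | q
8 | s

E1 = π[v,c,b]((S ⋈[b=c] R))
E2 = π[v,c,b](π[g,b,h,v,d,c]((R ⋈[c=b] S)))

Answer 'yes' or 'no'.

E1 per-node cardinality:
  S → 4
  R → 4
  (S ⋈[b=c] R) → 3
  π[v,c,b]((S ⋈[b=c] R)) → 3
E2 per-node cardinality:
  R → 4
  S → 4
  (R ⋈[c=b] S) → 3
  π[g,b,h,v,d,c]((R ⋈[c=b] S)) → 3
  π[v,c,b](π[g,b,h,v,d,c]((R ⋈[c=b] S))) → 3

E1 and E2 produce the same multiset:
v | c | b
q | 2 | 2
q | 8 | 8
s | 7 | 7

yes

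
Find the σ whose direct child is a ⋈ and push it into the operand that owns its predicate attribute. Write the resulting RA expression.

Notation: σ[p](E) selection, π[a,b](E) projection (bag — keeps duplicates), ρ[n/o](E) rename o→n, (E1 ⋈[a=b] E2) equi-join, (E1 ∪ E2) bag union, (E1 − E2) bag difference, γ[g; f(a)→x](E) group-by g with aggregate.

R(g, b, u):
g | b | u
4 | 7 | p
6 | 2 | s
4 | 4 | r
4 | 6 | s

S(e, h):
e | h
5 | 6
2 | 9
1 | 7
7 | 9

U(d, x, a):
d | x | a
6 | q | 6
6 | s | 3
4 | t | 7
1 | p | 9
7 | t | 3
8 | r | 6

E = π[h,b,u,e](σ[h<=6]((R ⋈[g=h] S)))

σ filters on h, owned by the right side.
E' = π[h,b,u,e]((R ⋈[g=h] σ[h<=6](S)))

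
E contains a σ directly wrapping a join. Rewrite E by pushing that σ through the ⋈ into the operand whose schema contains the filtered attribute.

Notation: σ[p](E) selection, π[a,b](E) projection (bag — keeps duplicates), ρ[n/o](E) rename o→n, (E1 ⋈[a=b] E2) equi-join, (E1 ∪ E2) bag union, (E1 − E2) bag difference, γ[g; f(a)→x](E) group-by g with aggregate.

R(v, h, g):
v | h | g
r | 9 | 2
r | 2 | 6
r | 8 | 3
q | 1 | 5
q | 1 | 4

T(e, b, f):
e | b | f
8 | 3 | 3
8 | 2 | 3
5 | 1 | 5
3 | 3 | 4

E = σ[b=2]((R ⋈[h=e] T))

σ filters on b, owned by the right side.
E' = (R ⋈[h=e] σ[b=2](T))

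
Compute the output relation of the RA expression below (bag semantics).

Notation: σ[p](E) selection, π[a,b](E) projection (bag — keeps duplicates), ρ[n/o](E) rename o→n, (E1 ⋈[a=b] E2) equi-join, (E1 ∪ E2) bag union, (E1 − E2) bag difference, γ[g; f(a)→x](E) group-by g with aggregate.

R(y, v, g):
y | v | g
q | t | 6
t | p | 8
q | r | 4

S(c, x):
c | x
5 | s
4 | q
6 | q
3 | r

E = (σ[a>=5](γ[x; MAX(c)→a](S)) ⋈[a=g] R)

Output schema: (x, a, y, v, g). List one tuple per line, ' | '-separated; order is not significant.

Stepwise |·|:
  S → 4
  γ[x; MAX(c)→a](S) → 3
  σ[a>=5](γ[x; MAX(c)→a](S)) → 2
  R → 3
  (σ[a>=5](γ[x; MAX(c)→a](S)) ⋈[a=g] R) → 1

== RESULT ==
x | a | y | v | g
q | 6 | q | t | 6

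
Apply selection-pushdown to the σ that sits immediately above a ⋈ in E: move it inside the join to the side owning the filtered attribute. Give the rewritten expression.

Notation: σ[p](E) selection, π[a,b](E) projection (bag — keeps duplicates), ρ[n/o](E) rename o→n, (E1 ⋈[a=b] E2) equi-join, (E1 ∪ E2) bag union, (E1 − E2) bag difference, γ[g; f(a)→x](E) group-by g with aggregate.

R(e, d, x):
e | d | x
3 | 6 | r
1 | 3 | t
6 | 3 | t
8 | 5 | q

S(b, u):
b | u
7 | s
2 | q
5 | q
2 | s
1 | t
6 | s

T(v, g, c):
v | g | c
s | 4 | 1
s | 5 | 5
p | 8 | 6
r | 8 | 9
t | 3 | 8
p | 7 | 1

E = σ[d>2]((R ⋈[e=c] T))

σ filters on d, owned by the left side.
E' = (σ[d>2](R) ⋈[e=c] T)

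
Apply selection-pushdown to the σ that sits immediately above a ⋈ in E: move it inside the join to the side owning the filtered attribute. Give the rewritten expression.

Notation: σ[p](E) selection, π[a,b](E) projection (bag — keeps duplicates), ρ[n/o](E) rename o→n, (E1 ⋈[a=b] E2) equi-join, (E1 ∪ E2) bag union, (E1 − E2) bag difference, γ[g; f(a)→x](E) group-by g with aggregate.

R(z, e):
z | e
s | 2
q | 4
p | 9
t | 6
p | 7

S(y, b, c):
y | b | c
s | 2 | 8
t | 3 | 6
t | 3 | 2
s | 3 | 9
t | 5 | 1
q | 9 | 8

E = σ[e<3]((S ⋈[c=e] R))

σ filters on e, owned by the right side.
E' = (S ⋈[c=e] σ[e<3](R))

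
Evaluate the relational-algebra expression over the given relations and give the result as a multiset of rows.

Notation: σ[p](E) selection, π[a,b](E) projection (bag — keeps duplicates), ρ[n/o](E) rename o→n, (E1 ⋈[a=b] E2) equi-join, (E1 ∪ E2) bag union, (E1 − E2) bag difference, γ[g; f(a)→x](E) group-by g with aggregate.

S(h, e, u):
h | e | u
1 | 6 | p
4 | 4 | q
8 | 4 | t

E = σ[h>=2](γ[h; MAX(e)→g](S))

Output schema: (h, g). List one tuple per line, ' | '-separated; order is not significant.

Stepwise |·|:
  S → 3
  γ[h; MAX(e)→g](S) → 3
  σ[h>=2](γ[h; MAX(e)→g](S)) → 2

== RESULT ==
h | g
4 | 4
8 | 4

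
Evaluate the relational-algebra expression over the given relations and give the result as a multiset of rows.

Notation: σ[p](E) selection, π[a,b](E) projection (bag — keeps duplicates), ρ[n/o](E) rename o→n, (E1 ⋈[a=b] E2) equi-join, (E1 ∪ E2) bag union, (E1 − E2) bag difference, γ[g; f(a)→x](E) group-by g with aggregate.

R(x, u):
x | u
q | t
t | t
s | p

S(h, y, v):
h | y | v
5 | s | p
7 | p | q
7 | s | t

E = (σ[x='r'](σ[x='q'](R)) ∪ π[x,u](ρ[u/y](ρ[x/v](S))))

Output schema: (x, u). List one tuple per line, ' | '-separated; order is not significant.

Subexpression sizes:
  R → 3
  σ[x='q'](R) → 1
  σ[x='r'](σ[x='q'](R)) → 0
  S → 3
  ρ[x/v](S) → 3
  ρ[u/y](ρ[x/v](S)) → 3
  π[x,u](ρ[u/y](ρ[x/v](S))) → 3
  (σ[x='r'](σ[x='q'](R)) ∪ π[x,u](ρ[u/y](ρ[x/v](S)))) → 3

== RESULT ==
x | u
p | s
q | p
t | s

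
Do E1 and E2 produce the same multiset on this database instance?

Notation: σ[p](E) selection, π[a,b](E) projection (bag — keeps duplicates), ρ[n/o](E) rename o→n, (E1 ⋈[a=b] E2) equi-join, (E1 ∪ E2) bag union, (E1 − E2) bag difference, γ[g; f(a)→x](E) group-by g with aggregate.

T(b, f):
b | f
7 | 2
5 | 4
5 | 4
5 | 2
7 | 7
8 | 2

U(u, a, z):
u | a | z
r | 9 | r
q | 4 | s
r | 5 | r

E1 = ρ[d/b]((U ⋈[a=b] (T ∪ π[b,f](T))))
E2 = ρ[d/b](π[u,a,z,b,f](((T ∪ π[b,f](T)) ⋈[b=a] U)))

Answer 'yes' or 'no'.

E1 subexpression sizes:
  U → 3
  T → 6
  T → 6
  π[b,f](T) → 6
  (T ∪ π[b,f](T)) → 12
  (U ⋈[a=b] (T ∪ π[b,f](T))) → 6
  ρ[d/b]((U ⋈[a=b] (T ∪ π[b,f](T)))) → 6
E2 subexpression sizes:
  T → 6
  T → 6
  π[b,f](T) → 6
  (T ∪ π[b,f](T)) → 12
  U → 3
  ((T ∪ π[b,f](T)) ⋈[b=a] U) → 6
  π[u,a,z,b,f](((T ∪ π[b,f](T)) ⋈[b=a] U)) → 6
  ρ[d/b](π[u,a,z,b,f](((T ∪ π[b,f](T)) ⋈[b=a] U))) → 6

E1 and E2 produce the same multiset:
u | a | z | d | f
r | 5 | r | 5 | 2
r | 5 | r | 5 | 2
r | 5 | r | 5 | 4
r | 5 | r | 5 | 4
r | 5 | r | 5 | 4
r | 5 | r | 5 | 4

yes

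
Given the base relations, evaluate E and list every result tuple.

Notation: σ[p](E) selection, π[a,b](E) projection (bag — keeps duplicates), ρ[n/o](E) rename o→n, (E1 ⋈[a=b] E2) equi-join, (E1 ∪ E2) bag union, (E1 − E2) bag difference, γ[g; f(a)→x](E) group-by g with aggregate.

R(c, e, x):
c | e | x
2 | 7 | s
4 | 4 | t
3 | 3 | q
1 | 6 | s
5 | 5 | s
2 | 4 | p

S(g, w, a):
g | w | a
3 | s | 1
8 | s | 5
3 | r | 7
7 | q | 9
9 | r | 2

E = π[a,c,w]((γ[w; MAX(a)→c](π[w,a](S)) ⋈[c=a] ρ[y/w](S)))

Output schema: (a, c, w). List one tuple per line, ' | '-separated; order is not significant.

Per-node cardinality:
  S → 5
  π[w,a](S) → 5
  γ[w; MAX(a)→c](π[w,a](S)) → 3
  S → 5
  ρ[y/w](S) → 5
  (γ[w; MAX(a)→c](π[w,a](S)) ⋈[c=a] ρ[y/w](S)) → 3
  π[a,c,w]((γ[w; MAX(a)→c](π[w,a](S)) ⋈[c=a] ρ[y/w](S))) → 3

== RESULT ==
a | c | w
5 | 5 | s
7 | 7 | r
9 | 9 | q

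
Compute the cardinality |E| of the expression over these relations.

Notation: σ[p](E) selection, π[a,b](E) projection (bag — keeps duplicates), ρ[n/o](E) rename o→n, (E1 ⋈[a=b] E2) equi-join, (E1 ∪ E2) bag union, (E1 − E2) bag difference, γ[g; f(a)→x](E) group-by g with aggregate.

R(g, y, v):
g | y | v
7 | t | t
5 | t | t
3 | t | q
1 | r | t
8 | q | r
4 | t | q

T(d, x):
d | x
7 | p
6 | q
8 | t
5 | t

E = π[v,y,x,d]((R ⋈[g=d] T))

Stepwise |·|:
  R → 6
  T → 4
  (R ⋈[g=d] T) → 3
  π[v,y,x,d]((R ⋈[g=d] T)) → 3

|E| = 3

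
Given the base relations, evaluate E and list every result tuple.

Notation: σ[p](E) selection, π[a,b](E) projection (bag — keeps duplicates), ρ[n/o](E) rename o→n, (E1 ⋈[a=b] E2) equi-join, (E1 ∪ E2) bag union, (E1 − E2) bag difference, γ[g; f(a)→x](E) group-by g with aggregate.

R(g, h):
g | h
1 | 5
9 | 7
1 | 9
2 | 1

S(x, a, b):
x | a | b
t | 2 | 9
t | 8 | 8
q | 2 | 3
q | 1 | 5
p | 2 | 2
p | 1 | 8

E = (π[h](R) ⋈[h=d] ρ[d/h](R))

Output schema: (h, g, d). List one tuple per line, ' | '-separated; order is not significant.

Stepwise |·|:
  R → 4
  π[h](R) → 4
  R → 4
  ρ[d/h](R) → 4
  (π[h](R) ⋈[h=d] ρ[d/h](R)) → 4

== RESULT ==
h | g | d
1 | 2 | 1
5 | 1 | 5
7 | 9 | 7
9 | 1 | 9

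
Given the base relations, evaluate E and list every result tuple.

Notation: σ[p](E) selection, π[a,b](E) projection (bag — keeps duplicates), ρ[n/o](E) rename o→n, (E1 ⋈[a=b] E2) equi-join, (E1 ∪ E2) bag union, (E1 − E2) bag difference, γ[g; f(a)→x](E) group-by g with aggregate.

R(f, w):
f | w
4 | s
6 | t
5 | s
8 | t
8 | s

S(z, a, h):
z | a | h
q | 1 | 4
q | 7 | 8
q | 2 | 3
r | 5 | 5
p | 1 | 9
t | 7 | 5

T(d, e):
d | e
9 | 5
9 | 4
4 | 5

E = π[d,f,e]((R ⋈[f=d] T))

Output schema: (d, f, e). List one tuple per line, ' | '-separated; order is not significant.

Row counts bottom-up:
  R → 5
  T → 3
  (R ⋈[f=d] T) → 1
  π[d,f,e]((R ⋈[f=d] T)) → 1

== RESULT ==
d | f | e
4 | 4 | 5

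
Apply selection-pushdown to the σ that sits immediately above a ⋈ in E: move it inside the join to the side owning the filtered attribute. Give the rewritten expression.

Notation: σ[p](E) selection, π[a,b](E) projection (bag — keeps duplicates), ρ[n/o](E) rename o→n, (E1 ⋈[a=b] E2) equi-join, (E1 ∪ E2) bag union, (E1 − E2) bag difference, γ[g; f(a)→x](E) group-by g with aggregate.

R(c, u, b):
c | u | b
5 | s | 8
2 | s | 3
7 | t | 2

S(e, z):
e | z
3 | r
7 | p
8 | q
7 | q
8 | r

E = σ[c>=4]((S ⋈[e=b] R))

σ filters on c, owned by the right side.
E' = (S ⋈[e=b] σ[c>=4](R))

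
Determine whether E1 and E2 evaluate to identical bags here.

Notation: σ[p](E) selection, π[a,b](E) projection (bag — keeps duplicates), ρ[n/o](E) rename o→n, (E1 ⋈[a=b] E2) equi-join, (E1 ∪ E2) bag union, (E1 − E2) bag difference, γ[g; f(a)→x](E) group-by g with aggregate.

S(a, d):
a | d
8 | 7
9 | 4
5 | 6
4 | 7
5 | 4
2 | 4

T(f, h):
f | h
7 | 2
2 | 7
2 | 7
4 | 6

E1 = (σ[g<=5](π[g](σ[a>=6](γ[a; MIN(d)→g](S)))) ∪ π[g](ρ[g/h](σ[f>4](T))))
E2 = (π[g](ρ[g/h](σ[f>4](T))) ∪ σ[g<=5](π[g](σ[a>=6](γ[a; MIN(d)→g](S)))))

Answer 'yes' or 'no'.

E1 subexpression sizes:
  S → 6
  γ[a; MIN(d)→g](S) → 5
  σ[a>=6](γ[a; MIN(d)→g](S)) → 2
  π[g](σ[a>=6](γ[a; MIN(d)→g](S))) → 2
  σ[g<=5](π[g](σ[a>=6](γ[a; MIN(d)→g](S)))) → 1
  T → 4
  σ[f>4](T) → 1
  ρ[g/h](σ[f>4](T)) → 1
  π[g](ρ[g/h](σ[f>4](T))) → 1
  (σ[g<=5](π[g](σ[a>=6](γ[a; MIN(d)→g](S)))) ∪ π[g](ρ[g/h](σ[f>4](T)))) → 2
E2 subexpression sizes:
  T → 4
  σ[f>4](T) → 1
  ρ[g/h](σ[f>4](T)) → 1
  π[g](ρ[g/h](σ[f>4](T))) → 1
  S → 6
  γ[a; MIN(d)→g](S) → 5
  σ[a>=6](γ[a; MIN(d)→g](S)) → 2
  π[g](σ[a>=6](γ[a; MIN(d)→g](S))) → 2
  σ[g<=5](π[g](σ[a>=6](γ[a; MIN(d)→g](S)))) → 1
  (π[g](ρ[g/h](σ[f>4](T))) ∪ σ[g<=5](π[g](σ[a>=6](γ[a; MIN(d)→g](S))))) → 2

E1 and E2 produce the same multiset:
g
2
4

yes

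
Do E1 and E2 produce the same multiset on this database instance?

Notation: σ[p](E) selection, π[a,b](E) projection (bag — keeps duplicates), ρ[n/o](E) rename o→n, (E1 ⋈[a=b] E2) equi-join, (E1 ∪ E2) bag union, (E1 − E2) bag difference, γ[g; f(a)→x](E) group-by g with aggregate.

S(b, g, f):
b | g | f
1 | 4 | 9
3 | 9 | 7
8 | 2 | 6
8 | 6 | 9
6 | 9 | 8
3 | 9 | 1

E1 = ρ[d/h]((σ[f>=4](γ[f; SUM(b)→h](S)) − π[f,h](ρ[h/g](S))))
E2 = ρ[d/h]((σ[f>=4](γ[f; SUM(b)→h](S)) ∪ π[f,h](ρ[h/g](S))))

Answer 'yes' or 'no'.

E1 row counts bottom-up:
  S → 6
  γ[f; SUM(b)→h](S) → 5
  σ[f>=4](γ[f; SUM(b)→h](S)) → 4
  S → 6
  ρ[h/g](S) → 6
  π[f,h](ρ[h/g](S)) → 6
  (σ[f>=4](γ[f; SUM(b)→h](S)) − π[f,h](ρ[h/g](S))) → 4
  ρ[d/h]((σ[f>=4](γ[f; SUM(b)→h](S)) − π[f,h](ρ[h/g](S)))) → 4
E2 row counts bottom-up:
  S → 6
  γ[f; SUM(b)→h](S) → 5
  σ[f>=4](γ[f; SUM(b)→h](S)) → 4
  S → 6
  ρ[h/g](S) → 6
  π[f,h](ρ[h/g](S)) → 6
  (σ[f>=4](γ[f; SUM(b)→h](S)) ∪ π[f,h](ρ[h/g](S))) → 10
  ρ[d/h]((σ[f>=4](γ[f; SUM(b)→h](S)) ∪ π[f,h](ρ[h/g](S)))) → 10

E1 result:
f | d
6 | 8
7 | 3
8 | 6
9 | 9
E2 result:
f | d
1 | 9
6 | 2
6 | 8
7 | 3
7 | 9
8 | 6
8 | 9
9 | 4
9 | 6
9 | 9
Witness: (6, 2) appears 0× in E1 but 1× in E2.

no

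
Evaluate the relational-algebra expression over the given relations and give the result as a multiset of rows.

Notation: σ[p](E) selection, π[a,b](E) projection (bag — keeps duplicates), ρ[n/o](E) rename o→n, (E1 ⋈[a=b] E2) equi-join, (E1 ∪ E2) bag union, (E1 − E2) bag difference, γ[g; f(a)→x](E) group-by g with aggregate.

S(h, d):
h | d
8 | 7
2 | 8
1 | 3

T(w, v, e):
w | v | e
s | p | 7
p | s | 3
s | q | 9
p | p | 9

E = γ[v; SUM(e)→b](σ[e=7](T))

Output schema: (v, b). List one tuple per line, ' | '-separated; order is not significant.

Per-node cardinality:
  T → 4
  σ[e=7](T) → 1
  γ[v; SUM(e)→b](σ[e=7](T)) → 1

== RESULT ==
v | b
p | 7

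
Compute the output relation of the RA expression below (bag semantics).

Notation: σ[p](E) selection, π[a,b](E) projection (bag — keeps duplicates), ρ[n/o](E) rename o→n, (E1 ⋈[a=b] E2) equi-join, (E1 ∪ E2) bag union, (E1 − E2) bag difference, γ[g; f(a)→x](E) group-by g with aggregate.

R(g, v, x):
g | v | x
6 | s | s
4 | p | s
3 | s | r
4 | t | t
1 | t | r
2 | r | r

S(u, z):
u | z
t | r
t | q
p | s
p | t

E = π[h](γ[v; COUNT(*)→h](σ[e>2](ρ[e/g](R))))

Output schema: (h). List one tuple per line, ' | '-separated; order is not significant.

Per-node cardinality:
  R → 6
  ρ[e/g](R) → 6
  σ[e>2](ρ[e/g](R)) → 4
  γ[v; COUNT(*)→h](σ[e>2](ρ[e/g](R))) → 3
  π[h](γ[v; COUNT(*)→h](σ[e>2](ρ[e/g](R)))) → 3

== RESULT ==
h
1
1
2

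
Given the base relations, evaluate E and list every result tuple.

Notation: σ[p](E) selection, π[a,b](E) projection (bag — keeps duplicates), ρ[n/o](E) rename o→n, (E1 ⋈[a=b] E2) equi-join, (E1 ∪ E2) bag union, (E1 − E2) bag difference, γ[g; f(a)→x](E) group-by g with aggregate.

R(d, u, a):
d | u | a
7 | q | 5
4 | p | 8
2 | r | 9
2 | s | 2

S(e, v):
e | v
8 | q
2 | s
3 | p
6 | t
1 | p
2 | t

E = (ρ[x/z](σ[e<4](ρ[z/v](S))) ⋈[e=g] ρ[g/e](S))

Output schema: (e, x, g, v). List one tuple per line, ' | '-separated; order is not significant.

Subexpression sizes:
  S → 6
  ρ[z/v](S) → 6
  σ[e<4](ρ[z/v](S)) → 4
  ρ[x/z](σ[e<4](ρ[z/v](S))) → 4
  S → 6
  ρ[g/e](S) → 6
  (ρ[x/z](σ[e<4](ρ[z/v](S))) ⋈[e=g] ρ[g/e](S)) → 6

== RESULT ==
e | x | g | v
1 | p | 1 | p
2 | s | 2 | s
2 | s | 2 | t
2 | t | 2 | s
2 | t | 2 | t
3 | p | 3 | p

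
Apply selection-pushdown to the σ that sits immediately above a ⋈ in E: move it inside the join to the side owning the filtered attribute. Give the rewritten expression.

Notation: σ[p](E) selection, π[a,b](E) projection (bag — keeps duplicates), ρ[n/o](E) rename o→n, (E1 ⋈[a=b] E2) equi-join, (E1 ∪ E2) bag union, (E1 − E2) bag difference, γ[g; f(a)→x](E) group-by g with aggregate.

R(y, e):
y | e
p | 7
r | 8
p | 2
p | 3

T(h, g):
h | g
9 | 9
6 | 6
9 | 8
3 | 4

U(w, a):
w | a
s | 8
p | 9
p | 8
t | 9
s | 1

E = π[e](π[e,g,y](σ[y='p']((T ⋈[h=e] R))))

σ filters on y, owned by the right side.
E' = π[e](π[e,g,y]((T ⋈[h=e] σ[y='p'](R))))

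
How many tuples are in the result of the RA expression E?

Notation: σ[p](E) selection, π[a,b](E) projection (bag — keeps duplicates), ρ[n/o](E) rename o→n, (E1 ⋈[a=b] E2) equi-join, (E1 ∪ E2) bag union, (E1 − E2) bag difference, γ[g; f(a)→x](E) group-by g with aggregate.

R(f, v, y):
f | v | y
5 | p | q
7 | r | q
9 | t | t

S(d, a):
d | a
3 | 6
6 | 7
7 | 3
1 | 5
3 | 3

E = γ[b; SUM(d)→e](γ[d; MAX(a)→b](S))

Row counts bottom-up:
  S → 5
  γ[d; MAX(a)→b](S) → 4
  γ[b; SUM(d)→e](γ[d; MAX(a)→b](S)) → 4

|E| = 4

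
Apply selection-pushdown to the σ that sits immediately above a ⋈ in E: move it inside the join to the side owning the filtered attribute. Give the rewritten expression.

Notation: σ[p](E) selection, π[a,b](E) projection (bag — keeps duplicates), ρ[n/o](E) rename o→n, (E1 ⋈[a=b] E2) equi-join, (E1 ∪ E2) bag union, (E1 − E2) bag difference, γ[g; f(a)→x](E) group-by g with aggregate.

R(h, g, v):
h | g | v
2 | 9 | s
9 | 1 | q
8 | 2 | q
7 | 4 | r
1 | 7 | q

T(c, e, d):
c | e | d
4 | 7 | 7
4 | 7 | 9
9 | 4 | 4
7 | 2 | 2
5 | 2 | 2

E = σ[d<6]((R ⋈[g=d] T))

σ filters on d, owned by the right side.
E' = (R ⋈[g=d] σ[d<6](T))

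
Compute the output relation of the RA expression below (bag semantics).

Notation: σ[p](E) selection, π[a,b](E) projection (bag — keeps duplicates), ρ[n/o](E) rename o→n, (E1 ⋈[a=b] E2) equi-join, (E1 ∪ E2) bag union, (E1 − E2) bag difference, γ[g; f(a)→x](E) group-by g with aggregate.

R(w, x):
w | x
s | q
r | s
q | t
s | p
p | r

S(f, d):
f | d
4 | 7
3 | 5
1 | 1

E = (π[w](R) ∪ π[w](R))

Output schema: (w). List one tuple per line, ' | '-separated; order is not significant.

Subexpression sizes:
  R → 5
  π[w](R) → 5
  R → 5
  π[w](R) → 5
  (π[w](R) ∪ π[w](R)) → 10

== RESULT ==
w
p
p
q
q
r
r
s
s
s
s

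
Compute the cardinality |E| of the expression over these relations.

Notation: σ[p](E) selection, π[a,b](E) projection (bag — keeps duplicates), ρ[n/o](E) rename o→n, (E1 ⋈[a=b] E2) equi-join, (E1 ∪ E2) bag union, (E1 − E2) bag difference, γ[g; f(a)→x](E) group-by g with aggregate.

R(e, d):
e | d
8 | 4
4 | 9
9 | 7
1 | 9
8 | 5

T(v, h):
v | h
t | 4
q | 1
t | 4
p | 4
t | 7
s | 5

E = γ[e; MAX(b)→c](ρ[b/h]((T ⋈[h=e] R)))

Row counts bottom-up:
  T → 6
  R → 5
  (T ⋈[h=e] R) → 4
  ρ[b/h]((T ⋈[h=e] R)) → 4
  γ[e; MAX(b)→c](ρ[b/h]((T ⋈[h=e] R))) → 2

|E| = 2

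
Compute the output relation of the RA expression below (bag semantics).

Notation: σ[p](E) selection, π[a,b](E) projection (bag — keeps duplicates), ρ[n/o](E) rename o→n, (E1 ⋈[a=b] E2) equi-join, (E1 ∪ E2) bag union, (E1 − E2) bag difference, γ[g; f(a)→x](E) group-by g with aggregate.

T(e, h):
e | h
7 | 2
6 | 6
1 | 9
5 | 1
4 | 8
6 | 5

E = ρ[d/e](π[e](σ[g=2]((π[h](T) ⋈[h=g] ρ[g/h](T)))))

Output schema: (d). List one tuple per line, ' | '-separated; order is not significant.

Per-node cardinality:
  T → 6
  π[h](T) → 6
  T → 6
  ρ[g/h](T) → 6
  (π[h](T) ⋈[h=g] ρ[g/h](T)) → 6
  σ[g=2]((π[h](T) ⋈[h=g] ρ[g/h](T))) → 1
  π[e](σ[g=2]((π[h](T) ⋈[h=g] ρ[g/h](T)))) → 1
  ρ[d/e](π[e](σ[g=2]((π[h](T) ⋈[h=g] ρ[g/h](T))))) → 1

== RESULT ==
d
7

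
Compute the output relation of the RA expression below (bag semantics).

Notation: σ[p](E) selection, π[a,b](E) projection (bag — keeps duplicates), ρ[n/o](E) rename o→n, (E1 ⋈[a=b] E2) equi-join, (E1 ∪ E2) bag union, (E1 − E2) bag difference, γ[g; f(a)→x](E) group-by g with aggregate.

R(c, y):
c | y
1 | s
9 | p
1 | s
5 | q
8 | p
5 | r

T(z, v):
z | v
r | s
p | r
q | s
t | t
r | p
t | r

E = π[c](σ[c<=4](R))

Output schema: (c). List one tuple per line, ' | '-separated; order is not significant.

Row counts bottom-up:
  R → 6
  σ[c<=4](R) → 2
  π[c](σ[c<=4](R)) → 2

== RESULT ==
c
1
1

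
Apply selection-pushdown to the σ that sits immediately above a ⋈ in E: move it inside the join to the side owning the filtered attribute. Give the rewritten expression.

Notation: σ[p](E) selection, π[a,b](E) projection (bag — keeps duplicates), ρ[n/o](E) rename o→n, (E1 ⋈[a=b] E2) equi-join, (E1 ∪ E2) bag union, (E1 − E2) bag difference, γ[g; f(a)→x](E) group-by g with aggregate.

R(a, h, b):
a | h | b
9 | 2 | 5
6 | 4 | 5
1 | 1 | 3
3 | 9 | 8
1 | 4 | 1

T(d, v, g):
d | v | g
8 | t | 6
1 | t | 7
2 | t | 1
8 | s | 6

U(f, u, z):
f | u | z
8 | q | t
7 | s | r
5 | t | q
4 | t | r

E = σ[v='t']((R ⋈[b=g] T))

σ filters on v, owned by the right side.
E' = (R ⋈[b=g] σ[v='t'](T))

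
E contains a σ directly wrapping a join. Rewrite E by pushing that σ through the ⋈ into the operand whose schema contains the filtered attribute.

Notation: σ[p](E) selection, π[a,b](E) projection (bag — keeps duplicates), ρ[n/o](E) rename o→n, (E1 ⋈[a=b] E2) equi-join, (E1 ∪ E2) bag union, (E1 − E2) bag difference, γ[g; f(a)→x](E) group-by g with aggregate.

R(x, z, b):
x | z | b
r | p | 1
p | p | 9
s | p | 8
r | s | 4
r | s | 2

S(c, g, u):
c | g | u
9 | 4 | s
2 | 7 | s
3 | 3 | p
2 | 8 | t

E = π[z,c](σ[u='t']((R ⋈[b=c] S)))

σ filters on u, owned by the right side.
E' = π[z,c]((R ⋈[b=c] σ[u='t'](S)))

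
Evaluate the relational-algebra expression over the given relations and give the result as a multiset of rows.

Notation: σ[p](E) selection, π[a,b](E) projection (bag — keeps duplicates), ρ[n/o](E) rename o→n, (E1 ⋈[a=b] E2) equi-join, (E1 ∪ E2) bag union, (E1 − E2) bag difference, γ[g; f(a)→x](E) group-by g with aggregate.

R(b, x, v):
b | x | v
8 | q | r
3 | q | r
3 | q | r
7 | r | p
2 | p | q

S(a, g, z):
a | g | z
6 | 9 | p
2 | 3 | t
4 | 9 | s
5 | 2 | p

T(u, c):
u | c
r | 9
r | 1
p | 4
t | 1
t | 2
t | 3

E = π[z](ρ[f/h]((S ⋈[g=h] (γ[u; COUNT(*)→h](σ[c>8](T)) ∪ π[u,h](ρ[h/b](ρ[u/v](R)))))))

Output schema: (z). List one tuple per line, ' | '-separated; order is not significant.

Row counts bottom-up:
  S → 4
  T → 6
  σ[c>8](T) → 1
  γ[u; COUNT(*)→h](σ[c>8](T)) → 1
  R → 5
  ρ[u/v](R) → 5
  ρ[h/b](ρ[u/v](R)) → 5
  π[u,h](ρ[h/b](ρ[u/v](R))) → 5
  (γ[u; COUNT(*)→h](σ[c>8](T)) ∪ π[u,h](ρ[h/b](ρ[u/v](R)))) → 6
  (S ⋈[g=h] (γ[u; COUNT(*)→h](σ[c>8](T)) ∪ π[u,h](ρ[h/b](ρ[u/v](R))))) → 3
  ρ[f/h]((S ⋈[g=h] (γ[u; COUNT(*)→h](σ[c>8](T)) ∪ π[u,h](ρ[h/b](ρ[u/v](R)))))) → 3
  π[z](ρ[f/h]((S ⋈[g=h] (γ[u; COUNT(*)→h](σ[c>8](T)) ∪ π[u,h](ρ[h/b](ρ[u/v](R))))))) → 3

== RESULT ==
z
p
t
t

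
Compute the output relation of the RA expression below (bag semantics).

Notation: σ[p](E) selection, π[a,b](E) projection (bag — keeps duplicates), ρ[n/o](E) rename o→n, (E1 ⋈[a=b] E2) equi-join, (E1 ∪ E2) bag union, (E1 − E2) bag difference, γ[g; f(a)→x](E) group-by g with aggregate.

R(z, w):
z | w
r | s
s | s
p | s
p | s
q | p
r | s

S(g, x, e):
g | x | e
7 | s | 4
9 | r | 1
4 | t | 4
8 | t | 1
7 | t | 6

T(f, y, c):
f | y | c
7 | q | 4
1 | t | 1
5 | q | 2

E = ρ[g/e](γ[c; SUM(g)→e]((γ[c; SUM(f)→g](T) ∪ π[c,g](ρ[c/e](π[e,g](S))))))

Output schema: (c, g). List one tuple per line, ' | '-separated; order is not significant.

Stepwise |·|:
  T → 3
  γ[c; SUM(f)→g](T) → 3
  S → 5
  π[e,g](S) → 5
  ρ[c/e](π[e,g](S)) → 5
  π[c,g](ρ[c/e](π[e,g](S))) → 5
  (γ[c; SUM(f)→g](T) ∪ π[c,g](ρ[c/e](π[e,g](S)))) → 8
  γ[c; SUM(g)→e]((γ[c; SUM(f)→g](T) ∪ π[c,g](ρ[c/e](π[e,g](S))))) → 4
  ρ[g/e](γ[c; SUM(g)→e]((γ[c; SUM(f)→g](T) ∪ π[c,g](ρ[c/e](π[e,g](S)))))) → 4

== RESULT ==
c | g
1 | 18
2 | 5
4 | 18
6 | 7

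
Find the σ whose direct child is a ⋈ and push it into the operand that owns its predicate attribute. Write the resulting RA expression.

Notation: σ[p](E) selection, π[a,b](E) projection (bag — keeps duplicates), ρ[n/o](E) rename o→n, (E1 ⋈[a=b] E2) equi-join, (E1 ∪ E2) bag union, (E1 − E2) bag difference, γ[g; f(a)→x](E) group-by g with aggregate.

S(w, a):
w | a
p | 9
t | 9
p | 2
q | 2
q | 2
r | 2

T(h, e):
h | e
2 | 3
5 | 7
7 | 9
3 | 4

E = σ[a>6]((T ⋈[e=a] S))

σ filters on a, owned by the right side.
E' = (T ⋈[e=a] σ[a>6](S))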